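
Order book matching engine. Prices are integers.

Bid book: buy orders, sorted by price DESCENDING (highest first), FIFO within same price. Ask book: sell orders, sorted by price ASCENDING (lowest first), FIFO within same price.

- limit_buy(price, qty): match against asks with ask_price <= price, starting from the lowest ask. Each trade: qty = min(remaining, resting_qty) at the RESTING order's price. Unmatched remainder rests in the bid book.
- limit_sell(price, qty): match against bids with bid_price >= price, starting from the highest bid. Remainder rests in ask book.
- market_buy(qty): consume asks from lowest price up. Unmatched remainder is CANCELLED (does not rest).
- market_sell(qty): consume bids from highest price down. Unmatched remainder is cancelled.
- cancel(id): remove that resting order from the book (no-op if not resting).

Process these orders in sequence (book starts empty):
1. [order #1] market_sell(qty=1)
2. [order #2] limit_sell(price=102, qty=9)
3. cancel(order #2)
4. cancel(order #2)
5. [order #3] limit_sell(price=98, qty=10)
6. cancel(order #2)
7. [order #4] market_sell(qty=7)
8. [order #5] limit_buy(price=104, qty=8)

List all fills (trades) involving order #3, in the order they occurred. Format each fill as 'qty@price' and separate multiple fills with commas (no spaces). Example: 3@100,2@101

After op 1 [order #1] market_sell(qty=1): fills=none; bids=[-] asks=[-]
After op 2 [order #2] limit_sell(price=102, qty=9): fills=none; bids=[-] asks=[#2:9@102]
After op 3 cancel(order #2): fills=none; bids=[-] asks=[-]
After op 4 cancel(order #2): fills=none; bids=[-] asks=[-]
After op 5 [order #3] limit_sell(price=98, qty=10): fills=none; bids=[-] asks=[#3:10@98]
After op 6 cancel(order #2): fills=none; bids=[-] asks=[#3:10@98]
After op 7 [order #4] market_sell(qty=7): fills=none; bids=[-] asks=[#3:10@98]
After op 8 [order #5] limit_buy(price=104, qty=8): fills=#5x#3:8@98; bids=[-] asks=[#3:2@98]

Answer: 8@98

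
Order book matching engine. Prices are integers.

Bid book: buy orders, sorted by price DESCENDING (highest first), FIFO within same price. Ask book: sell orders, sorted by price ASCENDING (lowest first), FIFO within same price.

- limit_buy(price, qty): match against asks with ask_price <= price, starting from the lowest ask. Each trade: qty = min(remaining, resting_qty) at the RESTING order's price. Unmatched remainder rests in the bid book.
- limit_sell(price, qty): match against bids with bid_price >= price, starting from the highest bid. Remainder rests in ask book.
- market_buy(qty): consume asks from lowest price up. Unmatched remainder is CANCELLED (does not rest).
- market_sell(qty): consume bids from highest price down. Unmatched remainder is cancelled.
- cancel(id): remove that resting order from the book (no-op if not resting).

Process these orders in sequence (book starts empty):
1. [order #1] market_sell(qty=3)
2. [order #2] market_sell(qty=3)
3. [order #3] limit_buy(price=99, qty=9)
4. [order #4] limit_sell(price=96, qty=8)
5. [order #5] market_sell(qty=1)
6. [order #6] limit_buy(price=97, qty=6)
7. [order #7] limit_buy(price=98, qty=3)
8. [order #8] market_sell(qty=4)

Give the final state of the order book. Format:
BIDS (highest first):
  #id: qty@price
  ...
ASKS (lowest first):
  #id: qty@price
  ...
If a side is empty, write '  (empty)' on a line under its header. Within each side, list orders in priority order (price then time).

After op 1 [order #1] market_sell(qty=3): fills=none; bids=[-] asks=[-]
After op 2 [order #2] market_sell(qty=3): fills=none; bids=[-] asks=[-]
After op 3 [order #3] limit_buy(price=99, qty=9): fills=none; bids=[#3:9@99] asks=[-]
After op 4 [order #4] limit_sell(price=96, qty=8): fills=#3x#4:8@99; bids=[#3:1@99] asks=[-]
After op 5 [order #5] market_sell(qty=1): fills=#3x#5:1@99; bids=[-] asks=[-]
After op 6 [order #6] limit_buy(price=97, qty=6): fills=none; bids=[#6:6@97] asks=[-]
After op 7 [order #7] limit_buy(price=98, qty=3): fills=none; bids=[#7:3@98 #6:6@97] asks=[-]
After op 8 [order #8] market_sell(qty=4): fills=#7x#8:3@98 #6x#8:1@97; bids=[#6:5@97] asks=[-]

Answer: BIDS (highest first):
  #6: 5@97
ASKS (lowest first):
  (empty)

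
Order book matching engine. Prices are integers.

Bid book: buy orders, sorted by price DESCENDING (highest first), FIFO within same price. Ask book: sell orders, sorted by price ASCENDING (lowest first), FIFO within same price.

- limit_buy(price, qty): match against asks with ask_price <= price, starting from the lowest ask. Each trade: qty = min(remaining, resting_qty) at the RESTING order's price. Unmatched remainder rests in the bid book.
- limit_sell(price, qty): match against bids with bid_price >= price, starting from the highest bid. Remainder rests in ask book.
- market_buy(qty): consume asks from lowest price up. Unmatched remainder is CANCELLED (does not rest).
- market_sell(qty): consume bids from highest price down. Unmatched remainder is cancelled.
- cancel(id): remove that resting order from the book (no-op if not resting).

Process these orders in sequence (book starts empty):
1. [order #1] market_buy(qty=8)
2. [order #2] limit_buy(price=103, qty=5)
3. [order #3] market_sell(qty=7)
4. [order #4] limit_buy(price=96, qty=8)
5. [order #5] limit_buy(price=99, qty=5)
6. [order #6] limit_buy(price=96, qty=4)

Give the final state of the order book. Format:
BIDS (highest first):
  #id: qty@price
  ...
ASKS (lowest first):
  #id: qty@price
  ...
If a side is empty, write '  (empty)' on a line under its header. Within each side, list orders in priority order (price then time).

After op 1 [order #1] market_buy(qty=8): fills=none; bids=[-] asks=[-]
After op 2 [order #2] limit_buy(price=103, qty=5): fills=none; bids=[#2:5@103] asks=[-]
After op 3 [order #3] market_sell(qty=7): fills=#2x#3:5@103; bids=[-] asks=[-]
After op 4 [order #4] limit_buy(price=96, qty=8): fills=none; bids=[#4:8@96] asks=[-]
After op 5 [order #5] limit_buy(price=99, qty=5): fills=none; bids=[#5:5@99 #4:8@96] asks=[-]
After op 6 [order #6] limit_buy(price=96, qty=4): fills=none; bids=[#5:5@99 #4:8@96 #6:4@96] asks=[-]

Answer: BIDS (highest first):
  #5: 5@99
  #4: 8@96
  #6: 4@96
ASKS (lowest first):
  (empty)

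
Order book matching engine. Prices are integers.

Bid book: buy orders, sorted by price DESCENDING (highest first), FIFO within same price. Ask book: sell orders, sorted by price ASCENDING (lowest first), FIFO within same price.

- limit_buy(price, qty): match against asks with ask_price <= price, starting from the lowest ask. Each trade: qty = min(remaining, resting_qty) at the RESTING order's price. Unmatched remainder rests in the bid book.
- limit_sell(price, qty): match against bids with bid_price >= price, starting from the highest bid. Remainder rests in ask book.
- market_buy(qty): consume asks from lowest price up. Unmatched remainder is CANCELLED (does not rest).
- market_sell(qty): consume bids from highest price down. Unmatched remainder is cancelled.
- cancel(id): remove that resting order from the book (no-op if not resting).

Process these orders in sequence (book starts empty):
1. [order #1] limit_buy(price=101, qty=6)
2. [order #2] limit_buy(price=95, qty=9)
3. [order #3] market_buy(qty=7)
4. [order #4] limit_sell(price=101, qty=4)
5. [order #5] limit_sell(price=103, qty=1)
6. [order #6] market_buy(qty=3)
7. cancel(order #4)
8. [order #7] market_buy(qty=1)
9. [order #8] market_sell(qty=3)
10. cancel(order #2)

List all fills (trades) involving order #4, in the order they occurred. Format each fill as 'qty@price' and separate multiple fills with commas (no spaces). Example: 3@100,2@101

Answer: 4@101

Derivation:
After op 1 [order #1] limit_buy(price=101, qty=6): fills=none; bids=[#1:6@101] asks=[-]
After op 2 [order #2] limit_buy(price=95, qty=9): fills=none; bids=[#1:6@101 #2:9@95] asks=[-]
After op 3 [order #3] market_buy(qty=7): fills=none; bids=[#1:6@101 #2:9@95] asks=[-]
After op 4 [order #4] limit_sell(price=101, qty=4): fills=#1x#4:4@101; bids=[#1:2@101 #2:9@95] asks=[-]
After op 5 [order #5] limit_sell(price=103, qty=1): fills=none; bids=[#1:2@101 #2:9@95] asks=[#5:1@103]
After op 6 [order #6] market_buy(qty=3): fills=#6x#5:1@103; bids=[#1:2@101 #2:9@95] asks=[-]
After op 7 cancel(order #4): fills=none; bids=[#1:2@101 #2:9@95] asks=[-]
After op 8 [order #7] market_buy(qty=1): fills=none; bids=[#1:2@101 #2:9@95] asks=[-]
After op 9 [order #8] market_sell(qty=3): fills=#1x#8:2@101 #2x#8:1@95; bids=[#2:8@95] asks=[-]
After op 10 cancel(order #2): fills=none; bids=[-] asks=[-]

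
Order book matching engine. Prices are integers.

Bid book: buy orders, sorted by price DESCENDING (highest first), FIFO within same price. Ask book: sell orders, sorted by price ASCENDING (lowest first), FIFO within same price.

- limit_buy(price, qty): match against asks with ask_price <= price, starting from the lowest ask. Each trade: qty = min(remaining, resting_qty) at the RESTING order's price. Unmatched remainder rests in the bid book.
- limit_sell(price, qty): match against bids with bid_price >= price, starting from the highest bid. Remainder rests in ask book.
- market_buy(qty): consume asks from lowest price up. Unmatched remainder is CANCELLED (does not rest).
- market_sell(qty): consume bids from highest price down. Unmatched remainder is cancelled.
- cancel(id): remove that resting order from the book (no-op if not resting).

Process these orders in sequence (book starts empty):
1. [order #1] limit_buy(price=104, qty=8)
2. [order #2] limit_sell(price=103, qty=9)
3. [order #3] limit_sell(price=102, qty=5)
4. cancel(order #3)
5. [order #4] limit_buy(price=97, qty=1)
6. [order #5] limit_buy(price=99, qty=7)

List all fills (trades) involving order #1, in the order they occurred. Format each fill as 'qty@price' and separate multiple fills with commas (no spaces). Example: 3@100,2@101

After op 1 [order #1] limit_buy(price=104, qty=8): fills=none; bids=[#1:8@104] asks=[-]
After op 2 [order #2] limit_sell(price=103, qty=9): fills=#1x#2:8@104; bids=[-] asks=[#2:1@103]
After op 3 [order #3] limit_sell(price=102, qty=5): fills=none; bids=[-] asks=[#3:5@102 #2:1@103]
After op 4 cancel(order #3): fills=none; bids=[-] asks=[#2:1@103]
After op 5 [order #4] limit_buy(price=97, qty=1): fills=none; bids=[#4:1@97] asks=[#2:1@103]
After op 6 [order #5] limit_buy(price=99, qty=7): fills=none; bids=[#5:7@99 #4:1@97] asks=[#2:1@103]

Answer: 8@104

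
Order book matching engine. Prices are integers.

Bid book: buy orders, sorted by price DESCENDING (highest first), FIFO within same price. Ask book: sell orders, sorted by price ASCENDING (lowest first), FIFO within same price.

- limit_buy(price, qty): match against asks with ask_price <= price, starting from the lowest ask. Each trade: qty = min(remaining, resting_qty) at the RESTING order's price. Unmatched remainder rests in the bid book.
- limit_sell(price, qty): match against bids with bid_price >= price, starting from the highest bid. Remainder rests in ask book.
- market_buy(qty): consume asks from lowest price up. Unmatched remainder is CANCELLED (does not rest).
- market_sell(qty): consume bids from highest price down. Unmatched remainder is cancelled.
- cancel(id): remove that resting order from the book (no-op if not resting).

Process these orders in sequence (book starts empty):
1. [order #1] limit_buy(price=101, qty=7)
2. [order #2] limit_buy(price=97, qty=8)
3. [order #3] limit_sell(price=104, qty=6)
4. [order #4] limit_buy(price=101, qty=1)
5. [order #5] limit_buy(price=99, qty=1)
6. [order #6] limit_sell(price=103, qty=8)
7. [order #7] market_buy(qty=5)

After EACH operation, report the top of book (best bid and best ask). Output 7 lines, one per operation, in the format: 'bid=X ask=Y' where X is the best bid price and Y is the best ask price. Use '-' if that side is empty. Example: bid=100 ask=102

After op 1 [order #1] limit_buy(price=101, qty=7): fills=none; bids=[#1:7@101] asks=[-]
After op 2 [order #2] limit_buy(price=97, qty=8): fills=none; bids=[#1:7@101 #2:8@97] asks=[-]
After op 3 [order #3] limit_sell(price=104, qty=6): fills=none; bids=[#1:7@101 #2:8@97] asks=[#3:6@104]
After op 4 [order #4] limit_buy(price=101, qty=1): fills=none; bids=[#1:7@101 #4:1@101 #2:8@97] asks=[#3:6@104]
After op 5 [order #5] limit_buy(price=99, qty=1): fills=none; bids=[#1:7@101 #4:1@101 #5:1@99 #2:8@97] asks=[#3:6@104]
After op 6 [order #6] limit_sell(price=103, qty=8): fills=none; bids=[#1:7@101 #4:1@101 #5:1@99 #2:8@97] asks=[#6:8@103 #3:6@104]
After op 7 [order #7] market_buy(qty=5): fills=#7x#6:5@103; bids=[#1:7@101 #4:1@101 #5:1@99 #2:8@97] asks=[#6:3@103 #3:6@104]

Answer: bid=101 ask=-
bid=101 ask=-
bid=101 ask=104
bid=101 ask=104
bid=101 ask=104
bid=101 ask=103
bid=101 ask=103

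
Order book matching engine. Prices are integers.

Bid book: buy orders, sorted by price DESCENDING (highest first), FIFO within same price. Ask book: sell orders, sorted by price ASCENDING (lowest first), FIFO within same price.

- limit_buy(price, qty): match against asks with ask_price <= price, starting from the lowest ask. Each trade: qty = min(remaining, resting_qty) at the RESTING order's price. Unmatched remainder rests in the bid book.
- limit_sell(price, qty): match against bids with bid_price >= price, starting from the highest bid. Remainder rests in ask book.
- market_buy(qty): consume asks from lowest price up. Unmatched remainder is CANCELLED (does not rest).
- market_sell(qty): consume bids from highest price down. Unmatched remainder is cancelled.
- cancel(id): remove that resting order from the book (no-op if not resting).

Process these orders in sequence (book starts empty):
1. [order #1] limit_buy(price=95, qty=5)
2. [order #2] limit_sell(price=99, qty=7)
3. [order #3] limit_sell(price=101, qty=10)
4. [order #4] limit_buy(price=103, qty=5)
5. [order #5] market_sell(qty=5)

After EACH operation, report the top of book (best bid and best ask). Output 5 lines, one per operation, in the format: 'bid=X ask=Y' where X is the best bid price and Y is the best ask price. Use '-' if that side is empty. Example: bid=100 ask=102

After op 1 [order #1] limit_buy(price=95, qty=5): fills=none; bids=[#1:5@95] asks=[-]
After op 2 [order #2] limit_sell(price=99, qty=7): fills=none; bids=[#1:5@95] asks=[#2:7@99]
After op 3 [order #3] limit_sell(price=101, qty=10): fills=none; bids=[#1:5@95] asks=[#2:7@99 #3:10@101]
After op 4 [order #4] limit_buy(price=103, qty=5): fills=#4x#2:5@99; bids=[#1:5@95] asks=[#2:2@99 #3:10@101]
After op 5 [order #5] market_sell(qty=5): fills=#1x#5:5@95; bids=[-] asks=[#2:2@99 #3:10@101]

Answer: bid=95 ask=-
bid=95 ask=99
bid=95 ask=99
bid=95 ask=99
bid=- ask=99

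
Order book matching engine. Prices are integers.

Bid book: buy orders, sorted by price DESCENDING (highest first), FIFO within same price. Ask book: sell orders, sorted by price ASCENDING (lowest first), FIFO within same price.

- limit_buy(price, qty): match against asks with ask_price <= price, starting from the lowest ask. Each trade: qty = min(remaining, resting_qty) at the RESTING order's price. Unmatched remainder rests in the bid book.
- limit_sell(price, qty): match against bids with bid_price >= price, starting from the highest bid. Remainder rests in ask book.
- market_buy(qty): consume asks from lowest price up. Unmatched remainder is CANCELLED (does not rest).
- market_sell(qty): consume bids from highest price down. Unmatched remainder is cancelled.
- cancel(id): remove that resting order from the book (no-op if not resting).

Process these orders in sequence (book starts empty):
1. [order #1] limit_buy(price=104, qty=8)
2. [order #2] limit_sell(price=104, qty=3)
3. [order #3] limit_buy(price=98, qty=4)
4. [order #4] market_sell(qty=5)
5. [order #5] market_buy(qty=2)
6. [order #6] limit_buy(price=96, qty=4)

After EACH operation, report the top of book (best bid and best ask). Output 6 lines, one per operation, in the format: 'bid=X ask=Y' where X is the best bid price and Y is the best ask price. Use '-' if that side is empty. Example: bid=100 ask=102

Answer: bid=104 ask=-
bid=104 ask=-
bid=104 ask=-
bid=98 ask=-
bid=98 ask=-
bid=98 ask=-

Derivation:
After op 1 [order #1] limit_buy(price=104, qty=8): fills=none; bids=[#1:8@104] asks=[-]
After op 2 [order #2] limit_sell(price=104, qty=3): fills=#1x#2:3@104; bids=[#1:5@104] asks=[-]
After op 3 [order #3] limit_buy(price=98, qty=4): fills=none; bids=[#1:5@104 #3:4@98] asks=[-]
After op 4 [order #4] market_sell(qty=5): fills=#1x#4:5@104; bids=[#3:4@98] asks=[-]
After op 5 [order #5] market_buy(qty=2): fills=none; bids=[#3:4@98] asks=[-]
After op 6 [order #6] limit_buy(price=96, qty=4): fills=none; bids=[#3:4@98 #6:4@96] asks=[-]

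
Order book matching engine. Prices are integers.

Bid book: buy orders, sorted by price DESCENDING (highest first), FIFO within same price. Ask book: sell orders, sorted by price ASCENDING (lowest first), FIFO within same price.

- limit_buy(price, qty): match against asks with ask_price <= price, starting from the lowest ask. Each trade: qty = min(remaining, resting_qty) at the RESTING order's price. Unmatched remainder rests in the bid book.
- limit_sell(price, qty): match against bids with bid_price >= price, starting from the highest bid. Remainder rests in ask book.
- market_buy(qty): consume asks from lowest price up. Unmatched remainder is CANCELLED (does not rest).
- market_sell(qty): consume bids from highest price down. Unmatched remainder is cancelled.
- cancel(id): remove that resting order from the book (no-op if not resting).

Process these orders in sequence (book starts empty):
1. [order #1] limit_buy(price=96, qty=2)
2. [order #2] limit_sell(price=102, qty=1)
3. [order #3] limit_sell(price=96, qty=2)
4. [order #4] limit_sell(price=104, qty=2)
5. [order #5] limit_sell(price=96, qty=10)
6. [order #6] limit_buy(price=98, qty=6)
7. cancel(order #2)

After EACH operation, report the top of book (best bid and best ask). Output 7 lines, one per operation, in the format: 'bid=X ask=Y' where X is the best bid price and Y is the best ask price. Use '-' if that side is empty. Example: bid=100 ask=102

Answer: bid=96 ask=-
bid=96 ask=102
bid=- ask=102
bid=- ask=102
bid=- ask=96
bid=- ask=96
bid=- ask=96

Derivation:
After op 1 [order #1] limit_buy(price=96, qty=2): fills=none; bids=[#1:2@96] asks=[-]
After op 2 [order #2] limit_sell(price=102, qty=1): fills=none; bids=[#1:2@96] asks=[#2:1@102]
After op 3 [order #3] limit_sell(price=96, qty=2): fills=#1x#3:2@96; bids=[-] asks=[#2:1@102]
After op 4 [order #4] limit_sell(price=104, qty=2): fills=none; bids=[-] asks=[#2:1@102 #4:2@104]
After op 5 [order #5] limit_sell(price=96, qty=10): fills=none; bids=[-] asks=[#5:10@96 #2:1@102 #4:2@104]
After op 6 [order #6] limit_buy(price=98, qty=6): fills=#6x#5:6@96; bids=[-] asks=[#5:4@96 #2:1@102 #4:2@104]
After op 7 cancel(order #2): fills=none; bids=[-] asks=[#5:4@96 #4:2@104]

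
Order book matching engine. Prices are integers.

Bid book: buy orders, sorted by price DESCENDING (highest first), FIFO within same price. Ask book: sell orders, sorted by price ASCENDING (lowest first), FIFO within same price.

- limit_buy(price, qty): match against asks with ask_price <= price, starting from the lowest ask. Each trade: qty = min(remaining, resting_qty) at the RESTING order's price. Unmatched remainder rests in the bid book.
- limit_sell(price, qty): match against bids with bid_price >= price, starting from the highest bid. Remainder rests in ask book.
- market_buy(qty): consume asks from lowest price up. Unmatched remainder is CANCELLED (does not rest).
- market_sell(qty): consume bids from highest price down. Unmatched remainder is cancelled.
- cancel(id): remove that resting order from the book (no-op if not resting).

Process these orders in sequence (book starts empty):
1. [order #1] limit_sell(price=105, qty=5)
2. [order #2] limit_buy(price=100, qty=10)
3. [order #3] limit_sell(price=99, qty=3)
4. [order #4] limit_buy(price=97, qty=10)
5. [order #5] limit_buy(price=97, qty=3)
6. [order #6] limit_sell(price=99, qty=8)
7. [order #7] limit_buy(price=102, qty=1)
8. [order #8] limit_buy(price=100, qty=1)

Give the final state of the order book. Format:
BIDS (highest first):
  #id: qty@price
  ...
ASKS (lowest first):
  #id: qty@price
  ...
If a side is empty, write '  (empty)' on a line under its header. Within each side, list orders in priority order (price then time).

Answer: BIDS (highest first):
  #8: 1@100
  #4: 10@97
  #5: 3@97
ASKS (lowest first):
  #1: 5@105

Derivation:
After op 1 [order #1] limit_sell(price=105, qty=5): fills=none; bids=[-] asks=[#1:5@105]
After op 2 [order #2] limit_buy(price=100, qty=10): fills=none; bids=[#2:10@100] asks=[#1:5@105]
After op 3 [order #3] limit_sell(price=99, qty=3): fills=#2x#3:3@100; bids=[#2:7@100] asks=[#1:5@105]
After op 4 [order #4] limit_buy(price=97, qty=10): fills=none; bids=[#2:7@100 #4:10@97] asks=[#1:5@105]
After op 5 [order #5] limit_buy(price=97, qty=3): fills=none; bids=[#2:7@100 #4:10@97 #5:3@97] asks=[#1:5@105]
After op 6 [order #6] limit_sell(price=99, qty=8): fills=#2x#6:7@100; bids=[#4:10@97 #5:3@97] asks=[#6:1@99 #1:5@105]
After op 7 [order #7] limit_buy(price=102, qty=1): fills=#7x#6:1@99; bids=[#4:10@97 #5:3@97] asks=[#1:5@105]
After op 8 [order #8] limit_buy(price=100, qty=1): fills=none; bids=[#8:1@100 #4:10@97 #5:3@97] asks=[#1:5@105]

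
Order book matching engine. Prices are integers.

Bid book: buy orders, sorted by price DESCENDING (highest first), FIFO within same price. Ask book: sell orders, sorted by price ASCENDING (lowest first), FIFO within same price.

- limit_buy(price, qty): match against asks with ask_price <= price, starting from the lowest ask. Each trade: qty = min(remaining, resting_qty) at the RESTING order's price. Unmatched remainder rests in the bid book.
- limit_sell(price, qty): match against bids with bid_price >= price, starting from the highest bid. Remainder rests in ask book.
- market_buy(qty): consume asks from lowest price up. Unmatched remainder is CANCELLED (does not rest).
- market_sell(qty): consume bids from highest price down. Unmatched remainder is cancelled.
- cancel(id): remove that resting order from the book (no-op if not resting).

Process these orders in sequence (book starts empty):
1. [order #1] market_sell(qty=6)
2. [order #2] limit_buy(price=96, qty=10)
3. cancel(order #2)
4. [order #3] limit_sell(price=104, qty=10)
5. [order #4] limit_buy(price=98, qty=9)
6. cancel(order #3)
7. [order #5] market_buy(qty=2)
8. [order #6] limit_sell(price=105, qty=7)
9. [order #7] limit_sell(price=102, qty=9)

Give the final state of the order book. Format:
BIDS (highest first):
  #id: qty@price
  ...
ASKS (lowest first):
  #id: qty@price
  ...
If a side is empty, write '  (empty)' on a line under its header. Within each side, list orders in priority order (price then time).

After op 1 [order #1] market_sell(qty=6): fills=none; bids=[-] asks=[-]
After op 2 [order #2] limit_buy(price=96, qty=10): fills=none; bids=[#2:10@96] asks=[-]
After op 3 cancel(order #2): fills=none; bids=[-] asks=[-]
After op 4 [order #3] limit_sell(price=104, qty=10): fills=none; bids=[-] asks=[#3:10@104]
After op 5 [order #4] limit_buy(price=98, qty=9): fills=none; bids=[#4:9@98] asks=[#3:10@104]
After op 6 cancel(order #3): fills=none; bids=[#4:9@98] asks=[-]
After op 7 [order #5] market_buy(qty=2): fills=none; bids=[#4:9@98] asks=[-]
After op 8 [order #6] limit_sell(price=105, qty=7): fills=none; bids=[#4:9@98] asks=[#6:7@105]
After op 9 [order #7] limit_sell(price=102, qty=9): fills=none; bids=[#4:9@98] asks=[#7:9@102 #6:7@105]

Answer: BIDS (highest first):
  #4: 9@98
ASKS (lowest first):
  #7: 9@102
  #6: 7@105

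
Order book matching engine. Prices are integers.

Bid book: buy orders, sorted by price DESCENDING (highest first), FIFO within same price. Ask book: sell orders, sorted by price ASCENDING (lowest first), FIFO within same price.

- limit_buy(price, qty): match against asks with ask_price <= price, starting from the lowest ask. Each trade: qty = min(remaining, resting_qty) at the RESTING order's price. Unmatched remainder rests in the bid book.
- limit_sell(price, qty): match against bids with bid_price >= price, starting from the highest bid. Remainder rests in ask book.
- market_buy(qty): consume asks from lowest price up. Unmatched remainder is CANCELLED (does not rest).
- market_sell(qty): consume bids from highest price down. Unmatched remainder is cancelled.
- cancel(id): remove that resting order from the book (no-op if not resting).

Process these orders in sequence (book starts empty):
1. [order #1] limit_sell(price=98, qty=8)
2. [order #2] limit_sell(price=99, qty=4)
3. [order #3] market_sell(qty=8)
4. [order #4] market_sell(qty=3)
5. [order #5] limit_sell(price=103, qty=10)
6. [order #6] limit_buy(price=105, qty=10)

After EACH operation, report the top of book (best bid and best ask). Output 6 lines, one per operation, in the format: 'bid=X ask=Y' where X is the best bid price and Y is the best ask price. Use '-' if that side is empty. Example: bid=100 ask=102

Answer: bid=- ask=98
bid=- ask=98
bid=- ask=98
bid=- ask=98
bid=- ask=98
bid=- ask=99

Derivation:
After op 1 [order #1] limit_sell(price=98, qty=8): fills=none; bids=[-] asks=[#1:8@98]
After op 2 [order #2] limit_sell(price=99, qty=4): fills=none; bids=[-] asks=[#1:8@98 #2:4@99]
After op 3 [order #3] market_sell(qty=8): fills=none; bids=[-] asks=[#1:8@98 #2:4@99]
After op 4 [order #4] market_sell(qty=3): fills=none; bids=[-] asks=[#1:8@98 #2:4@99]
After op 5 [order #5] limit_sell(price=103, qty=10): fills=none; bids=[-] asks=[#1:8@98 #2:4@99 #5:10@103]
After op 6 [order #6] limit_buy(price=105, qty=10): fills=#6x#1:8@98 #6x#2:2@99; bids=[-] asks=[#2:2@99 #5:10@103]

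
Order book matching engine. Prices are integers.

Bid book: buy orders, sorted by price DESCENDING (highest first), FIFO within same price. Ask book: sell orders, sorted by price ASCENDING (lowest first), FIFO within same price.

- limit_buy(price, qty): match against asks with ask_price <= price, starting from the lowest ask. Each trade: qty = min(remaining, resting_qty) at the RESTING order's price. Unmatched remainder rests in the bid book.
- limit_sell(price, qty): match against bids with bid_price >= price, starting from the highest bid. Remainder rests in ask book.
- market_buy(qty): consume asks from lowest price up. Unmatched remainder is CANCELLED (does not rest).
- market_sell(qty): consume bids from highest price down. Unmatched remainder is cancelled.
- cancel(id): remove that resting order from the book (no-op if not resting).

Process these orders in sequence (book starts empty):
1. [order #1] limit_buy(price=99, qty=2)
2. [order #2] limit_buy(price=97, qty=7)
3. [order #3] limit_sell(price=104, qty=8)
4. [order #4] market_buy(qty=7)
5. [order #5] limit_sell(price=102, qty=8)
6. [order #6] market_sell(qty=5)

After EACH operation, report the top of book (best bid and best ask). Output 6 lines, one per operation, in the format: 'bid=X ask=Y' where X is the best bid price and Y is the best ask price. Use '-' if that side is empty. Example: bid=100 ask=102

Answer: bid=99 ask=-
bid=99 ask=-
bid=99 ask=104
bid=99 ask=104
bid=99 ask=102
bid=97 ask=102

Derivation:
After op 1 [order #1] limit_buy(price=99, qty=2): fills=none; bids=[#1:2@99] asks=[-]
After op 2 [order #2] limit_buy(price=97, qty=7): fills=none; bids=[#1:2@99 #2:7@97] asks=[-]
After op 3 [order #3] limit_sell(price=104, qty=8): fills=none; bids=[#1:2@99 #2:7@97] asks=[#3:8@104]
After op 4 [order #4] market_buy(qty=7): fills=#4x#3:7@104; bids=[#1:2@99 #2:7@97] asks=[#3:1@104]
After op 5 [order #5] limit_sell(price=102, qty=8): fills=none; bids=[#1:2@99 #2:7@97] asks=[#5:8@102 #3:1@104]
After op 6 [order #6] market_sell(qty=5): fills=#1x#6:2@99 #2x#6:3@97; bids=[#2:4@97] asks=[#5:8@102 #3:1@104]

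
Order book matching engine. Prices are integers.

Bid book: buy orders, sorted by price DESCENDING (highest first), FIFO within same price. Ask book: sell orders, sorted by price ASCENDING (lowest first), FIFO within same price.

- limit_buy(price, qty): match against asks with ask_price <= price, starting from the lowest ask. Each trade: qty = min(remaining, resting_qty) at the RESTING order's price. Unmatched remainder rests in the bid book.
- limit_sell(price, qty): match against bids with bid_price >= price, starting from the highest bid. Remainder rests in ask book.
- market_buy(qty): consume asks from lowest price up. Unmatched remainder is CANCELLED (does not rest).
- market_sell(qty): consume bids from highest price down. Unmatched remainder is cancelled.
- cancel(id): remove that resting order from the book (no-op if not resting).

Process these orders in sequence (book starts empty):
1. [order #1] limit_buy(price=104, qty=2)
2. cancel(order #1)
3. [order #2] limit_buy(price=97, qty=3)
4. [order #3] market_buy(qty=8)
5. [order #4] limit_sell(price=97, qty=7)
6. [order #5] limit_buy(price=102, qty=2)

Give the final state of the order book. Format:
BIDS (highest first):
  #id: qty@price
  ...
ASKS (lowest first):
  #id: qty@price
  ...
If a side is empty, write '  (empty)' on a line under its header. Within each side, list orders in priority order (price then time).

After op 1 [order #1] limit_buy(price=104, qty=2): fills=none; bids=[#1:2@104] asks=[-]
After op 2 cancel(order #1): fills=none; bids=[-] asks=[-]
After op 3 [order #2] limit_buy(price=97, qty=3): fills=none; bids=[#2:3@97] asks=[-]
After op 4 [order #3] market_buy(qty=8): fills=none; bids=[#2:3@97] asks=[-]
After op 5 [order #4] limit_sell(price=97, qty=7): fills=#2x#4:3@97; bids=[-] asks=[#4:4@97]
After op 6 [order #5] limit_buy(price=102, qty=2): fills=#5x#4:2@97; bids=[-] asks=[#4:2@97]

Answer: BIDS (highest first):
  (empty)
ASKS (lowest first):
  #4: 2@97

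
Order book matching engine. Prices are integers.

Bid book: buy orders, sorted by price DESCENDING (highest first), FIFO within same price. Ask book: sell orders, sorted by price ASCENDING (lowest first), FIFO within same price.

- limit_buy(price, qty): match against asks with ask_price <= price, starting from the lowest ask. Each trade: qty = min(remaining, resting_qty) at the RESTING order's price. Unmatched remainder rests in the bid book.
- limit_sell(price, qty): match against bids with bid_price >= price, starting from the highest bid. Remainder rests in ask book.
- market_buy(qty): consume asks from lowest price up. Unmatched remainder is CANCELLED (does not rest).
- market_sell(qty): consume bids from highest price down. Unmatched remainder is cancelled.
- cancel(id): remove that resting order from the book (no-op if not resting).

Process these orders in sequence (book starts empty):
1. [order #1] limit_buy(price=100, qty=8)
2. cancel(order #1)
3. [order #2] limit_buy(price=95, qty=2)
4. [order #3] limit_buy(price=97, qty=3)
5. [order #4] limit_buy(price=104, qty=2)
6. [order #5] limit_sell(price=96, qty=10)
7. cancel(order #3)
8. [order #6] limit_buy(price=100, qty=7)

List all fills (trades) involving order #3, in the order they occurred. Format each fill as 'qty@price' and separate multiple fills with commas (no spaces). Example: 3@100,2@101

Answer: 3@97

Derivation:
After op 1 [order #1] limit_buy(price=100, qty=8): fills=none; bids=[#1:8@100] asks=[-]
After op 2 cancel(order #1): fills=none; bids=[-] asks=[-]
After op 3 [order #2] limit_buy(price=95, qty=2): fills=none; bids=[#2:2@95] asks=[-]
After op 4 [order #3] limit_buy(price=97, qty=3): fills=none; bids=[#3:3@97 #2:2@95] asks=[-]
After op 5 [order #4] limit_buy(price=104, qty=2): fills=none; bids=[#4:2@104 #3:3@97 #2:2@95] asks=[-]
After op 6 [order #5] limit_sell(price=96, qty=10): fills=#4x#5:2@104 #3x#5:3@97; bids=[#2:2@95] asks=[#5:5@96]
After op 7 cancel(order #3): fills=none; bids=[#2:2@95] asks=[#5:5@96]
After op 8 [order #6] limit_buy(price=100, qty=7): fills=#6x#5:5@96; bids=[#6:2@100 #2:2@95] asks=[-]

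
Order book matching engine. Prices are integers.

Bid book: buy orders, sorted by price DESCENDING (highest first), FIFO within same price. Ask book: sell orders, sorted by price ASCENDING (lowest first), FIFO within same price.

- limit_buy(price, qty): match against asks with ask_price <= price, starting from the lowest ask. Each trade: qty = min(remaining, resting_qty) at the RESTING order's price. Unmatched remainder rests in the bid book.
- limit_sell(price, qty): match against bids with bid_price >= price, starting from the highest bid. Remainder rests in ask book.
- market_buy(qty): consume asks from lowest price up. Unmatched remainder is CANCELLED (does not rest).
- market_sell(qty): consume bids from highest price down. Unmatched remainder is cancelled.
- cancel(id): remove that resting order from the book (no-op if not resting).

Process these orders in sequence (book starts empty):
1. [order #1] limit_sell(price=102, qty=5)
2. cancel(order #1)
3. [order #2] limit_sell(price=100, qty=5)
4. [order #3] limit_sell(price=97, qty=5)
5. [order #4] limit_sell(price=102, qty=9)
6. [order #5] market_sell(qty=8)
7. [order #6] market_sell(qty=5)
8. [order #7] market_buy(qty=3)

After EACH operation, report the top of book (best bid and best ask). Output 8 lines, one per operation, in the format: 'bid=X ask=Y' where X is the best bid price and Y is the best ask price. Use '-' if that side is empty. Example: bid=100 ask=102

Answer: bid=- ask=102
bid=- ask=-
bid=- ask=100
bid=- ask=97
bid=- ask=97
bid=- ask=97
bid=- ask=97
bid=- ask=97

Derivation:
After op 1 [order #1] limit_sell(price=102, qty=5): fills=none; bids=[-] asks=[#1:5@102]
After op 2 cancel(order #1): fills=none; bids=[-] asks=[-]
After op 3 [order #2] limit_sell(price=100, qty=5): fills=none; bids=[-] asks=[#2:5@100]
After op 4 [order #3] limit_sell(price=97, qty=5): fills=none; bids=[-] asks=[#3:5@97 #2:5@100]
After op 5 [order #4] limit_sell(price=102, qty=9): fills=none; bids=[-] asks=[#3:5@97 #2:5@100 #4:9@102]
After op 6 [order #5] market_sell(qty=8): fills=none; bids=[-] asks=[#3:5@97 #2:5@100 #4:9@102]
After op 7 [order #6] market_sell(qty=5): fills=none; bids=[-] asks=[#3:5@97 #2:5@100 #4:9@102]
After op 8 [order #7] market_buy(qty=3): fills=#7x#3:3@97; bids=[-] asks=[#3:2@97 #2:5@100 #4:9@102]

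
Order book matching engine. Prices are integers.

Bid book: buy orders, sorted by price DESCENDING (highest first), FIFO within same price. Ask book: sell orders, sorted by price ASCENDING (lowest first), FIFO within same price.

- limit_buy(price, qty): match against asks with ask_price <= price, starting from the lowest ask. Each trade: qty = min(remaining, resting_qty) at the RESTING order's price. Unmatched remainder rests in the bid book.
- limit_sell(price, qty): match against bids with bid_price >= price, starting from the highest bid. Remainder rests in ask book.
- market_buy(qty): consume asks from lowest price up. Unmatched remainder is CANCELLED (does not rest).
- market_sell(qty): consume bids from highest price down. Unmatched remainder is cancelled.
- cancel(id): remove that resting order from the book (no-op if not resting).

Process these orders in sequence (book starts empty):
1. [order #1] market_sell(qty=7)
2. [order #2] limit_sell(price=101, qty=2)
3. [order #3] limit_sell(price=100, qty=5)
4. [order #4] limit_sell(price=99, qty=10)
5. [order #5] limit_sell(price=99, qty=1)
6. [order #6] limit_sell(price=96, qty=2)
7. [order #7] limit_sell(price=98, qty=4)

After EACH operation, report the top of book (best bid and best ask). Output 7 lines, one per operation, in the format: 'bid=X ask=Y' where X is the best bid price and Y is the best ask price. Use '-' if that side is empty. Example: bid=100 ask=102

After op 1 [order #1] market_sell(qty=7): fills=none; bids=[-] asks=[-]
After op 2 [order #2] limit_sell(price=101, qty=2): fills=none; bids=[-] asks=[#2:2@101]
After op 3 [order #3] limit_sell(price=100, qty=5): fills=none; bids=[-] asks=[#3:5@100 #2:2@101]
After op 4 [order #4] limit_sell(price=99, qty=10): fills=none; bids=[-] asks=[#4:10@99 #3:5@100 #2:2@101]
After op 5 [order #5] limit_sell(price=99, qty=1): fills=none; bids=[-] asks=[#4:10@99 #5:1@99 #3:5@100 #2:2@101]
After op 6 [order #6] limit_sell(price=96, qty=2): fills=none; bids=[-] asks=[#6:2@96 #4:10@99 #5:1@99 #3:5@100 #2:2@101]
After op 7 [order #7] limit_sell(price=98, qty=4): fills=none; bids=[-] asks=[#6:2@96 #7:4@98 #4:10@99 #5:1@99 #3:5@100 #2:2@101]

Answer: bid=- ask=-
bid=- ask=101
bid=- ask=100
bid=- ask=99
bid=- ask=99
bid=- ask=96
bid=- ask=96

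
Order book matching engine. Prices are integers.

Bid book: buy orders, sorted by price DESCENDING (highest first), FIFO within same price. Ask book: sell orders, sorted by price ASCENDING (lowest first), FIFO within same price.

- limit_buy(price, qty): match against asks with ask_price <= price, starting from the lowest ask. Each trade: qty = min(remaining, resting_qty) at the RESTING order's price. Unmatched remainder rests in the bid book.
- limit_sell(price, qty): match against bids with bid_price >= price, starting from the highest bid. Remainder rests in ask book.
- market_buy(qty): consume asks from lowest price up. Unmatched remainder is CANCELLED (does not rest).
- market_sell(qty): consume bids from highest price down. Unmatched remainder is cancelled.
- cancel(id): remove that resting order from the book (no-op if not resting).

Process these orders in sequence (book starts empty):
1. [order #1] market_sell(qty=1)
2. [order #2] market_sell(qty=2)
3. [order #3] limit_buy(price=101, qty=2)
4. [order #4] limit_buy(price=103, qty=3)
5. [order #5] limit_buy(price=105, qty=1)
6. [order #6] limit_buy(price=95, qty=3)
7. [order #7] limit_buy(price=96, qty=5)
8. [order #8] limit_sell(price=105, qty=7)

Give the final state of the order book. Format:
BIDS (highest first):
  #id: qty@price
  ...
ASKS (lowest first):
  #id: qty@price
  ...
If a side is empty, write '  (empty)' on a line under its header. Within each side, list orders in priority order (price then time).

After op 1 [order #1] market_sell(qty=1): fills=none; bids=[-] asks=[-]
After op 2 [order #2] market_sell(qty=2): fills=none; bids=[-] asks=[-]
After op 3 [order #3] limit_buy(price=101, qty=2): fills=none; bids=[#3:2@101] asks=[-]
After op 4 [order #4] limit_buy(price=103, qty=3): fills=none; bids=[#4:3@103 #3:2@101] asks=[-]
After op 5 [order #5] limit_buy(price=105, qty=1): fills=none; bids=[#5:1@105 #4:3@103 #3:2@101] asks=[-]
After op 6 [order #6] limit_buy(price=95, qty=3): fills=none; bids=[#5:1@105 #4:3@103 #3:2@101 #6:3@95] asks=[-]
After op 7 [order #7] limit_buy(price=96, qty=5): fills=none; bids=[#5:1@105 #4:3@103 #3:2@101 #7:5@96 #6:3@95] asks=[-]
After op 8 [order #8] limit_sell(price=105, qty=7): fills=#5x#8:1@105; bids=[#4:3@103 #3:2@101 #7:5@96 #6:3@95] asks=[#8:6@105]

Answer: BIDS (highest first):
  #4: 3@103
  #3: 2@101
  #7: 5@96
  #6: 3@95
ASKS (lowest first):
  #8: 6@105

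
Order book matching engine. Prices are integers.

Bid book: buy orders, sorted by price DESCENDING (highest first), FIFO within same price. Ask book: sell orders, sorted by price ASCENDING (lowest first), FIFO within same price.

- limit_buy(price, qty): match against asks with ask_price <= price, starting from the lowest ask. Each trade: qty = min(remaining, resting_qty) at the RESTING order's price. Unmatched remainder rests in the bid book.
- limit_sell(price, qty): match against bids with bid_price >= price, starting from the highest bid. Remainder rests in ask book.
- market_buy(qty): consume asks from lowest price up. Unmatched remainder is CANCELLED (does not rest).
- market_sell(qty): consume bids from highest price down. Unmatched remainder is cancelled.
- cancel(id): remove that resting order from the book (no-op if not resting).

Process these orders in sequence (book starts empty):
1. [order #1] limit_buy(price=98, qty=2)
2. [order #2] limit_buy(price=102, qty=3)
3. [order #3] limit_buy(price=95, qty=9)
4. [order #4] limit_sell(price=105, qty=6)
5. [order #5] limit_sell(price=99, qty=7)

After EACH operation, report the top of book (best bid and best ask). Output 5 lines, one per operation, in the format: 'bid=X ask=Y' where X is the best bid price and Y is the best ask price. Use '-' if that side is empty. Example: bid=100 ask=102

After op 1 [order #1] limit_buy(price=98, qty=2): fills=none; bids=[#1:2@98] asks=[-]
After op 2 [order #2] limit_buy(price=102, qty=3): fills=none; bids=[#2:3@102 #1:2@98] asks=[-]
After op 3 [order #3] limit_buy(price=95, qty=9): fills=none; bids=[#2:3@102 #1:2@98 #3:9@95] asks=[-]
After op 4 [order #4] limit_sell(price=105, qty=6): fills=none; bids=[#2:3@102 #1:2@98 #3:9@95] asks=[#4:6@105]
After op 5 [order #5] limit_sell(price=99, qty=7): fills=#2x#5:3@102; bids=[#1:2@98 #3:9@95] asks=[#5:4@99 #4:6@105]

Answer: bid=98 ask=-
bid=102 ask=-
bid=102 ask=-
bid=102 ask=105
bid=98 ask=99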